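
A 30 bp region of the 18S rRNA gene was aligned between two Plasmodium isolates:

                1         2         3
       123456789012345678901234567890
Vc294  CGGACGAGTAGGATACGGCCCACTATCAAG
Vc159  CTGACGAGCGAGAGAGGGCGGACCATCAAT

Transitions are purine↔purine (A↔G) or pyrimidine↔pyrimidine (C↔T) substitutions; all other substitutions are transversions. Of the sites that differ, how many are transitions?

4

Differing sites — 2:G/T (Tv); 9:T/C (Ti); 10:A/G (Ti); 11:G/A (Ti); 14:T/G (Tv); 16:C/G (Tv); 20:C/G (Tv); 21:C/G (Tv); 24:T/C (Ti); 30:G/T (Tv).
Of the 10 differences, 4 transitions and 6 transversions, so the answer is 4.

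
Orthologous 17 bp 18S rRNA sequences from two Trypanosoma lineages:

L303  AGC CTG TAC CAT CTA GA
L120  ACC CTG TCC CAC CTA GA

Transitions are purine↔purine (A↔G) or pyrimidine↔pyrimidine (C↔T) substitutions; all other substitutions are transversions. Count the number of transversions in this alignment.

2

The sequences differ at positions 2 (G/C, transversion), 8 (A/C, transversion), 12 (T/C, transition).
Of the 3 differences, 1 transition and 2 transversions, so the answer is 2.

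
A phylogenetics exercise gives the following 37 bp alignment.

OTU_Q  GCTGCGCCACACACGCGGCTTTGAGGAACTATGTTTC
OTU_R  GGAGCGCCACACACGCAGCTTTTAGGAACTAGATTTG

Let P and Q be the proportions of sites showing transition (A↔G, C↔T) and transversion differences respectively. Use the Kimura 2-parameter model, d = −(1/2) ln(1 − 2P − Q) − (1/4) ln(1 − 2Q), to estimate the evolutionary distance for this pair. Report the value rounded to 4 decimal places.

Mismatches occur at site 2 (C/G, transversion), site 3 (T/A, transversion), site 17 (G/A, transition), site 23 (G/T, transversion), site 32 (T/G, transversion), site 33 (G/A, transition), site 37 (C/G, transversion).
Of the 7 differences, 2 transitions and 5 transversions over 37 sites: P = 2/37 = 0.054054, Q = 5/37 = 0.135135.
d = −0.5·ln(0.756757) − 0.25·ln(0.729730) = −0.5·(-0.278713) − 0.25·(-0.315081) = 0.2181.

0.2181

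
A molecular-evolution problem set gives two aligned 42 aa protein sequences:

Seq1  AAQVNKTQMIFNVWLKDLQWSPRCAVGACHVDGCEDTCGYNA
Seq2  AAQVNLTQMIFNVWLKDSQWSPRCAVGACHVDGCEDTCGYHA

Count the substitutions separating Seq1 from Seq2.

3

Differing sites — 6:K/L; 18:L/S; 41:N/H.
That gives 3 mismatches out of 42 aligned sites, so the Hamming distance is 3.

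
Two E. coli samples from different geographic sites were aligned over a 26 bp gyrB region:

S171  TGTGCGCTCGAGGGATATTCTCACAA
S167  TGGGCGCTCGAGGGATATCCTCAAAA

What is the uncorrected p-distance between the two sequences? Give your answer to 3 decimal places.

0.115

Mismatches occur at site 3 (T↔G), site 19 (T↔C), site 24 (C↔A).
There are 3 differences over 26 sites, so p = 3/26 = 0.115.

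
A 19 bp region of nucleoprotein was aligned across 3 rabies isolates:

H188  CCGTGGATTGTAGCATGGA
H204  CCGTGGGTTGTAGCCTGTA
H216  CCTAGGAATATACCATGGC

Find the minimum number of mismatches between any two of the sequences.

3

Pairwise Hamming distances:
  H188 vs H204: 3
  H188 vs H216: 6
  H204 vs H216: 9
The smallest is 3, between H188 and H204.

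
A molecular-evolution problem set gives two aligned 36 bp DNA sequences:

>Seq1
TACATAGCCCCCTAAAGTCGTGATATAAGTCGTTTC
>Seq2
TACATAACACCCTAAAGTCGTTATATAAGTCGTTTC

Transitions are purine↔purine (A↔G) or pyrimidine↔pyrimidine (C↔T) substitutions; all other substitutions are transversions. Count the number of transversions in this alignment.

2

Differing sites — 7:G/A (Ti); 9:C/A (Tv); 22:G/T (Tv).
Of the 3 differences, 1 transition and 2 transversions, so the answer is 2.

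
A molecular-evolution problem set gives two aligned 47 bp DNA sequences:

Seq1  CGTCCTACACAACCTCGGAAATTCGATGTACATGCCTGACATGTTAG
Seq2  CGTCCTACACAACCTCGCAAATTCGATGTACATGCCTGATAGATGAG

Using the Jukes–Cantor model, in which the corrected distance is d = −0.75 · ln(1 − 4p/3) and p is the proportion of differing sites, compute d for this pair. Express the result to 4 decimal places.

0.1147

The sequences differ at positions 18 (G/C), 40 (C/T), 42 (T/G), 43 (G/A), 45 (T/G).
p = 5/47 = 0.106383.
d = −0.75 · ln(1 − (4/3)·0.106383) = −0.75 · ln(0.858156) = −0.75 · (-0.152969) = 0.1147.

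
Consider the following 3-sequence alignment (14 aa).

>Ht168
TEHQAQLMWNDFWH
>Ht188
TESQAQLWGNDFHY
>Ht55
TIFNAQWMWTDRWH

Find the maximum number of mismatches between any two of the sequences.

Pairwise Hamming distances:
  Ht168 vs Ht188: 5
  Ht168 vs Ht55: 6
  Ht188 vs Ht55: 10
The largest is 10, between Ht188 and Ht55.

10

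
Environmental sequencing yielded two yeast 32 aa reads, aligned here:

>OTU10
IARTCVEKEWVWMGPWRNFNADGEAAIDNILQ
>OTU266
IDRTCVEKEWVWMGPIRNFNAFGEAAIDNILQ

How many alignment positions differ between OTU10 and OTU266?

Mismatches occur at site 2 (A/D), site 16 (W/I), site 22 (D/F).
That gives 3 mismatches out of 32 aligned sites, so the Hamming distance is 3.

3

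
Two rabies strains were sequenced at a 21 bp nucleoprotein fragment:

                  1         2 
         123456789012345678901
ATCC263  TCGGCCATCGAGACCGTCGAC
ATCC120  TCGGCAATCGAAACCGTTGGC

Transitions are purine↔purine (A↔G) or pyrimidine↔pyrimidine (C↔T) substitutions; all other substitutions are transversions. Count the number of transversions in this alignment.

1

The sequences differ at positions 6 (C/A, transversion), 12 (G/A, transition), 18 (C/T, transition), 20 (A/G, transition).
Of the 4 differences, 3 transitions and 1 transversion, so the answer is 1.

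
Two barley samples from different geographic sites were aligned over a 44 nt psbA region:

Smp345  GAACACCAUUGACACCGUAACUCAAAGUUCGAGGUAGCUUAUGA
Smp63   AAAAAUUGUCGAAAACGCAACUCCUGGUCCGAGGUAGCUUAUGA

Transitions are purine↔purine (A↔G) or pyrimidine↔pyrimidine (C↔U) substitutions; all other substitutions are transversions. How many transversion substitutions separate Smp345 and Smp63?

5

Mismatches occur at site 1 (G↔A, transition), site 4 (C↔A, transversion), site 6 (C↔U, transition), site 7 (C↔U, transition), site 8 (A↔G, transition), site 10 (U↔C, transition), site 13 (C↔A, transversion), site 15 (C↔A, transversion), site 18 (U↔C, transition), site 24 (A↔C, transversion), site 25 (A↔U, transversion), site 26 (A↔G, transition), site 29 (U↔C, transition).
Of the 13 differences, 8 transitions and 5 transversions, so the answer is 5.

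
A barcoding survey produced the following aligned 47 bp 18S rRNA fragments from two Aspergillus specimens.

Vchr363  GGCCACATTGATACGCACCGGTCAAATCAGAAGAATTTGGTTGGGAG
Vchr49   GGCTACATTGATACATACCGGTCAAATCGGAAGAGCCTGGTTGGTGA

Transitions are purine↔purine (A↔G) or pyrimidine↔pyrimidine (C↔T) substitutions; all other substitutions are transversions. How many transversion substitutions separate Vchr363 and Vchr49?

Mismatches occur at site 4 (C↔T, transition), site 15 (G↔A, transition), site 16 (C↔T, transition), site 29 (A↔G, transition), site 35 (A↔G, transition), site 36 (T↔C, transition), site 37 (T↔C, transition), site 45 (G↔T, transversion), site 46 (A↔G, transition), site 47 (G↔A, transition).
Of the 10 differences, 9 transitions and 1 transversion, so the answer is 1.

1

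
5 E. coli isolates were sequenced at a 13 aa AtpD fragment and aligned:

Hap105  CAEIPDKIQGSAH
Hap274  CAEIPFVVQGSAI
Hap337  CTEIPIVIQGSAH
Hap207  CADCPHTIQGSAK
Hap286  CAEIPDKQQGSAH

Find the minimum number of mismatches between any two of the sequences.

1

Pairwise Hamming distances:
  Hap105 vs Hap274: 4
  Hap105 vs Hap337: 3
  Hap105 vs Hap207: 5
  Hap105 vs Hap286: 1
  Hap274 vs Hap337: 4
  Hap274 vs Hap207: 6
  Hap274 vs Hap286: 4
  Hap337 vs Hap207: 6
  Hap337 vs Hap286: 4
  Hap207 vs Hap286: 6
The smallest is 1, between Hap105 and Hap286.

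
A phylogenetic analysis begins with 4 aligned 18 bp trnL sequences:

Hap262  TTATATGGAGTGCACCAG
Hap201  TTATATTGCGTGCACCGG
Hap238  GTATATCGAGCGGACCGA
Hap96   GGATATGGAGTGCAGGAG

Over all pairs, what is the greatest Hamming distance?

8

Pairwise Hamming distances:
  Hap262 vs Hap201: 3
  Hap262 vs Hap238: 6
  Hap262 vs Hap96: 4
  Hap201 vs Hap238: 6
  Hap201 vs Hap96: 7
  Hap238 vs Hap96: 8
The largest is 8, between Hap238 and Hap96.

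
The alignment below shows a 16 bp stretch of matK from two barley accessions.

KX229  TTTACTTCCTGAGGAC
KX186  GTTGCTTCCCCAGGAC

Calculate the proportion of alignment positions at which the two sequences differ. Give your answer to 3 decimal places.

0.250

Differing sites — 1:T/G; 4:A/G; 10:T/C; 11:G/C.
There are 4 differences over 16 sites, so p = 4/16 = 0.250.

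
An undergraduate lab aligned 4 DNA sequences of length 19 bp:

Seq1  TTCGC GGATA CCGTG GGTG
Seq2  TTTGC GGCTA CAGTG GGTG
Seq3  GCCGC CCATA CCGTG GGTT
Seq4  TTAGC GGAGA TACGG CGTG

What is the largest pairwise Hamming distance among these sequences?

Pairwise Hamming distances:
  Seq1 vs Seq2: 3
  Seq1 vs Seq3: 5
  Seq1 vs Seq4: 7
  Seq2 vs Seq3: 8
  Seq2 vs Seq4: 7
  Seq3 vs Seq4: 12
The largest is 12, between Seq3 and Seq4.

12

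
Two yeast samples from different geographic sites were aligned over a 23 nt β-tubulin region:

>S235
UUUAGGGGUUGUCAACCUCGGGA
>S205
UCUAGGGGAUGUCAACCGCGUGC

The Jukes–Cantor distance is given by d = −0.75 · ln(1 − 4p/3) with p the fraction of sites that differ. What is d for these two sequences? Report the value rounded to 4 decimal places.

The sequences differ at positions 2 (U/C), 9 (U/A), 18 (U/G), 21 (G/U), 23 (A/C).
p = 5/23 = 0.217391.
d = −0.75 · ln(1 − (4/3)·0.217391) = −0.75 · ln(0.710145) = −0.75 · (-0.342286) = 0.2567.

0.2567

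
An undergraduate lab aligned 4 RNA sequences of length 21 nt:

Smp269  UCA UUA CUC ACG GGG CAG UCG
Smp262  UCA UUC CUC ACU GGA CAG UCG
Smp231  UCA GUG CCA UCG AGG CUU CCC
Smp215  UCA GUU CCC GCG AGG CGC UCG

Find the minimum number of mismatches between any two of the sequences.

3

Pairwise Hamming distances:
  Smp269 vs Smp262: 3
  Smp269 vs Smp231: 10
  Smp269 vs Smp215: 7
  Smp262 vs Smp231: 12
  Smp262 vs Smp215: 9
  Smp231 vs Smp215: 7
The smallest is 3, between Smp269 and Smp262.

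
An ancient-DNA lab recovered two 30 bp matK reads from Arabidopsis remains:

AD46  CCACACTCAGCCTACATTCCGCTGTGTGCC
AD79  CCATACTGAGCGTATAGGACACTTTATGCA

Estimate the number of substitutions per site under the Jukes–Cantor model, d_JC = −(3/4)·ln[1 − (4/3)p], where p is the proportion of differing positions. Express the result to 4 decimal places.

The sequences differ at positions 4 (C/T), 8 (C/G), 12 (C/G), 15 (C/T), 17 (T/G), 18 (T/G), 19 (C/A), 21 (G/A), 24 (G/T), 26 (G/A), 30 (C/A).
p = 11/30 = 0.366667.
d = −0.75 · ln(1 − (4/3)·0.366667) = −0.75 · ln(0.511111) = −0.75 · (-0.671168) = 0.5034.

0.5034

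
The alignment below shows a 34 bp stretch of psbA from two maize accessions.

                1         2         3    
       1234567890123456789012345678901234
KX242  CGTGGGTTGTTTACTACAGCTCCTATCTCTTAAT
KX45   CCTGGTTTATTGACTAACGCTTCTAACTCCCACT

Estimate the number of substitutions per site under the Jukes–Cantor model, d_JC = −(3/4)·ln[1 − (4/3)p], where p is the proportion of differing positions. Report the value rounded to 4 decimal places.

0.4234

The sequences differ at positions 2 (G/C), 6 (G/T), 9 (G/A), 12 (T/G), 17 (C/A), 18 (A/C), 22 (C/T), 26 (T/A), 30 (T/C), 31 (T/C), 33 (A/C).
p = 11/34 = 0.323529.
d = −0.75 · ln(1 − (4/3)·0.323529) = −0.75 · ln(0.568628) = −0.75 · (-0.564529) = 0.4234.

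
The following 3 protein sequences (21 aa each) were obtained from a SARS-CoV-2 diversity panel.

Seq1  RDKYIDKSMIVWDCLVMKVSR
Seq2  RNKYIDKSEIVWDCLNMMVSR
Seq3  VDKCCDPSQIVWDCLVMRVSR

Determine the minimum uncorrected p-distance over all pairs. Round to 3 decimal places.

0.190

Pairwise Hamming distances:
  Seq1 vs Seq2: 4
  Seq1 vs Seq3: 6
  Seq2 vs Seq3: 8
The smallest is 4 mismatches, between Seq1 and Seq2; p = 4/21 = 0.190.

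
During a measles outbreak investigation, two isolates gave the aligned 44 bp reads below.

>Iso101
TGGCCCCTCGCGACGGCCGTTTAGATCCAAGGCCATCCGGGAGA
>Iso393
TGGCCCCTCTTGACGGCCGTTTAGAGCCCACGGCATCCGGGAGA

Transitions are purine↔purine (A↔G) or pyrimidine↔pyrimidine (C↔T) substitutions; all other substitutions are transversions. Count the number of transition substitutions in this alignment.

Differing sites — 10:G/T (Tv); 11:C/T (Ti); 26:T/G (Tv); 29:A/C (Tv); 31:G/C (Tv); 33:C/G (Tv).
Of the 6 differences, 1 transition and 5 transversions, so the answer is 1.

1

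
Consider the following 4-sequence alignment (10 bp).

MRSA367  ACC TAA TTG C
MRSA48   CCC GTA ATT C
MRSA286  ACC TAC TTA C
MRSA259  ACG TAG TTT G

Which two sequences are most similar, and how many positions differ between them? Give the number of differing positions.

2

Pairwise Hamming distances:
  MRSA367 vs MRSA48: 5
  MRSA367 vs MRSA286: 2
  MRSA367 vs MRSA259: 4
  MRSA48 vs MRSA286: 6
  MRSA48 vs MRSA259: 7
  MRSA286 vs MRSA259: 4
The smallest is 2, between MRSA367 and MRSA286.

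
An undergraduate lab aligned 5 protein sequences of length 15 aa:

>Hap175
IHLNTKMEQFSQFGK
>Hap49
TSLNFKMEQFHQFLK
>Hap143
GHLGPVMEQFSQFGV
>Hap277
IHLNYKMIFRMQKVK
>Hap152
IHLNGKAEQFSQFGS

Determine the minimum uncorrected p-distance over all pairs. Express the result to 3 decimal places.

0.200

Pairwise Hamming distances:
  Hap175 vs Hap49: 5
  Hap175 vs Hap143: 5
  Hap175 vs Hap277: 7
  Hap175 vs Hap152: 3
  Hap49 vs Hap143: 8
  Hap49 vs Hap277: 9
  Hap49 vs Hap152: 7
  Hap143 vs Hap277: 11
  Hap143 vs Hap152: 6
  Hap277 vs Hap152: 9
The smallest is 3 mismatches, between Hap175 and Hap152; p = 3/15 = 0.200.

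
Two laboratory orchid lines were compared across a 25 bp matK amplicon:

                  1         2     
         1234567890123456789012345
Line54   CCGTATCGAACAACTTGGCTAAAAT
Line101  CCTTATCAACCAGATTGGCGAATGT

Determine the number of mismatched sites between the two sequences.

8

The sequences differ at positions 3 (G/T), 8 (G/A), 10 (A/C), 13 (A/G), 14 (C/A), 20 (T/G), 23 (A/T), 24 (A/G).
That gives 8 mismatches out of 25 aligned sites, so the Hamming distance is 8.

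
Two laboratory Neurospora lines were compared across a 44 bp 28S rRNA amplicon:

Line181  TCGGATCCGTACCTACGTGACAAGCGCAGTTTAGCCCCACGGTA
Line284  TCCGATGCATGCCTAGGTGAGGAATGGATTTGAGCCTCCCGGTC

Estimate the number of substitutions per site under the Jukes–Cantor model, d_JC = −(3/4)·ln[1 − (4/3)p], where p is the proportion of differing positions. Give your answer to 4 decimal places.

The sequences differ at positions 3 (G/C), 7 (C/G), 9 (G/A), 11 (A/G), 16 (C/G), 21 (C/G), 22 (A/G), 24 (G/A), 25 (C/T), 27 (C/G), 29 (G/T), 32 (T/G), 37 (C/T), 39 (A/C), 44 (A/C).
p = 15/44 = 0.340909.
d = −0.75 · ln(1 − (4/3)·0.340909) = −0.75 · ln(0.545455) = −0.75 · (-0.606135) = 0.4546.

0.4546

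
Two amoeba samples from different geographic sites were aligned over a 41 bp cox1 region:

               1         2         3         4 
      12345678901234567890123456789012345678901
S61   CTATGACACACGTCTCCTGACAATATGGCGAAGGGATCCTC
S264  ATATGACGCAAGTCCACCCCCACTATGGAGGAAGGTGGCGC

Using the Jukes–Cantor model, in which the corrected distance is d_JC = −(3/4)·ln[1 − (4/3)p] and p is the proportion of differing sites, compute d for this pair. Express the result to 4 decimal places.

0.5510

The sequences differ at positions 1 (C/A), 8 (A/G), 11 (C/A), 15 (T/C), 16 (C/A), 18 (T/C), 19 (G/C), 20 (A/C), 23 (A/C), 29 (C/A), 31 (A/G), 33 (G/A), 36 (A/T), 37 (T/G), 38 (C/G), 40 (T/G).
p = 16/41 = 0.390244.
d = −0.75 · ln(1 − (4/3)·0.390244) = −0.75 · ln(0.479675) = −0.75 · (-0.734646) = 0.5510.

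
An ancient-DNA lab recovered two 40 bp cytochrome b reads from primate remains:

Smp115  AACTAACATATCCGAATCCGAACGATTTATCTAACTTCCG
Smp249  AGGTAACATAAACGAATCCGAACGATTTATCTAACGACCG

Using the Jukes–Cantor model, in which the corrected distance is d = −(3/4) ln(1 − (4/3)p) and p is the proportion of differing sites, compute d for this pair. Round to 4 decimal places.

Mismatches occur at site 2 (A→G), site 3 (C→G), site 11 (T→A), site 12 (C→A), site 36 (T→G), site 37 (T→A).
p = 6/40 = 0.150000.
d = −0.75 · ln(1 − (4/3)·0.150000) = −0.75 · ln(0.800000) = −0.75 · (-0.223144) = 0.1674.

0.1674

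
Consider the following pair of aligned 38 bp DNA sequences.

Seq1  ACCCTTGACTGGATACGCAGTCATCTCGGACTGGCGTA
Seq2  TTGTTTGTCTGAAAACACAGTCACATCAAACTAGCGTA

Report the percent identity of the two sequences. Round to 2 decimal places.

Mismatches occur at site 1 (A/T), site 2 (C/T), site 3 (C/G), site 4 (C/T), site 8 (A/T), site 12 (G/A), site 14 (T/A), site 17 (G/A), site 24 (T/C), site 25 (C/A), site 28 (G/A), site 29 (G/A), site 33 (G/A).
25 of the 38 sites match, so the percent identity is 25/38 × 100 = 65.79%.

65.79%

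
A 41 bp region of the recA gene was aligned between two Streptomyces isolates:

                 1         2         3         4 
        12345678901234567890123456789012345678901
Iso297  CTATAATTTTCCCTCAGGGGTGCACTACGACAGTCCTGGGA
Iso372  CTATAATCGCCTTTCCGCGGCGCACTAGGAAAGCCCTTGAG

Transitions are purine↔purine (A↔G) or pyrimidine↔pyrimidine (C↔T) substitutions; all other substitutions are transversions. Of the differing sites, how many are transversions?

Mismatches occur at site 8 (T↔C, transition), site 9 (T↔G, transversion), site 10 (T↔C, transition), site 12 (C↔T, transition), site 13 (C↔T, transition), site 16 (A↔C, transversion), site 18 (G↔C, transversion), site 21 (T↔C, transition), site 28 (C↔G, transversion), site 31 (C↔A, transversion), site 34 (T↔C, transition), site 38 (G↔T, transversion), site 40 (G↔A, transition), site 41 (A↔G, transition).
Of the 14 differences, 8 transitions and 6 transversions, so the answer is 6.

6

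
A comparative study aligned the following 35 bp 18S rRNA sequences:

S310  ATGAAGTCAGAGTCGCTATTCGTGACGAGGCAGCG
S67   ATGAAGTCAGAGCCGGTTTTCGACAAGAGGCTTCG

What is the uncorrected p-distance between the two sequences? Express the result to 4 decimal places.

0.2286

Mismatches occur at site 13 (T/C), site 16 (C/G), site 18 (A/T), site 23 (T/A), site 24 (G/C), site 26 (C/A), site 32 (A/T), site 33 (G/T).
There are 8 differences over 35 sites, so p = 8/35 = 0.2286.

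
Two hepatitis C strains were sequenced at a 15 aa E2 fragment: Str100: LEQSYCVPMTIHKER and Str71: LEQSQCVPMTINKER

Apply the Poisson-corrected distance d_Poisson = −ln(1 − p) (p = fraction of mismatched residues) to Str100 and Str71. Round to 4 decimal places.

Mismatches occur at site 5 (Y/Q), site 12 (H/N).
p = 2/15 = 0.133333.
d = −ln(1 − 0.133333) = −ln(0.866667) = 0.1431.

0.1431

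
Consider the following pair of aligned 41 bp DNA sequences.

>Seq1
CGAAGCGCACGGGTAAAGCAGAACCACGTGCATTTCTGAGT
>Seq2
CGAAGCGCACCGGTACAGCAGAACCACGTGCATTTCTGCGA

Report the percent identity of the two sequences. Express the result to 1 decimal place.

90.2%

Mismatches occur at site 11 (G/C), site 16 (A/C), site 39 (A/C), site 41 (T/A).
37 of the 41 sites match, so the percent identity is 37/41 × 100 = 90.2%.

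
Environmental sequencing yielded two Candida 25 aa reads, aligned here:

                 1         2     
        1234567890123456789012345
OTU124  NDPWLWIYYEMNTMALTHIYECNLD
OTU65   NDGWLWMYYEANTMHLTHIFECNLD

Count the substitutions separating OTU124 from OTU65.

Mismatches occur at site 3 (P→G), site 7 (I→M), site 11 (M→A), site 15 (A→H), site 20 (Y→F).
That gives 5 mismatches out of 25 aligned sites, so the Hamming distance is 5.

5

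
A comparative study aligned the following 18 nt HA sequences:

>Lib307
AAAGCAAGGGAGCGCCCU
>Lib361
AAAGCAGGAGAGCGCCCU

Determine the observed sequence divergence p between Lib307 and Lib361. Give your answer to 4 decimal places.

The sequences differ at positions 7 (A/G), 9 (G/A).
There are 2 differences over 18 sites, so p = 2/18 = 0.1111.

0.1111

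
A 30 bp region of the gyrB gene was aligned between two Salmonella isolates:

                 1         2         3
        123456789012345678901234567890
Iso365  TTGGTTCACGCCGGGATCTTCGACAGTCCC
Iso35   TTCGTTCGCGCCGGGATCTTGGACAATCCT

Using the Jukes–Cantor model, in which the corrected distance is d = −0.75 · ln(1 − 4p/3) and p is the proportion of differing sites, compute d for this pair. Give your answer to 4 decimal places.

0.1885

The sequences differ at positions 3 (G/C), 8 (A/G), 21 (C/G), 26 (G/A), 30 (C/T).
p = 5/30 = 0.166667.
d = −0.75 · ln(1 − (4/3)·0.166667) = −0.75 · ln(0.777777) = −0.75 · (-0.251315) = 0.1885.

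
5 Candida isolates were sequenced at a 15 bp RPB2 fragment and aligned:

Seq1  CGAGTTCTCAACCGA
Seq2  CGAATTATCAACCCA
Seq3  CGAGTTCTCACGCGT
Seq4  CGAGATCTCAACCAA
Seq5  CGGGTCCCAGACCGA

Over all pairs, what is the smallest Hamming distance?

2

Pairwise Hamming distances:
  Seq1 vs Seq2: 3
  Seq1 vs Seq3: 3
  Seq1 vs Seq4: 2
  Seq1 vs Seq5: 5
  Seq2 vs Seq3: 6
  Seq2 vs Seq4: 4
  Seq2 vs Seq5: 8
  Seq3 vs Seq4: 5
  Seq3 vs Seq5: 8
  Seq4 vs Seq5: 7
The smallest is 2, between Seq1 and Seq4.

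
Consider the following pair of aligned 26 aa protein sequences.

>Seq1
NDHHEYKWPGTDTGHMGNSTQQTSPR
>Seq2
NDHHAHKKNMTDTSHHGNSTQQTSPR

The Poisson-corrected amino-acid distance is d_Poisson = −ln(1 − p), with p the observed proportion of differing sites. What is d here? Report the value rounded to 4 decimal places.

Mismatches occur at site 5 (E/A), site 6 (Y/H), site 8 (W/K), site 9 (P/N), site 10 (G/M), site 14 (G/S), site 16 (M/H).
p = 7/26 = 0.269231.
d = −ln(1 − 0.269231) = −ln(0.730769) = 0.3137.

0.3137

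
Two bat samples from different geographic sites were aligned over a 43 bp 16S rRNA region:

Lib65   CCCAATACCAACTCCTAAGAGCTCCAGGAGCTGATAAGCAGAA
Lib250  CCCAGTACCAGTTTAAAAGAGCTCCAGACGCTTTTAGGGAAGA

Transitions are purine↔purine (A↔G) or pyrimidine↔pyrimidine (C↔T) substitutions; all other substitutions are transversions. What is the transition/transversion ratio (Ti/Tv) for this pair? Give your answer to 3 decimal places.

1.333

The sequences differ at positions 5 (A/G, transition), 11 (A/G, transition), 12 (C/T, transition), 14 (C/T, transition), 15 (C/A, transversion), 16 (T/A, transversion), 28 (G/A, transition), 29 (A/C, transversion), 33 (G/T, transversion), 34 (A/T, transversion), 37 (A/G, transition), 39 (C/G, transversion), 41 (G/A, transition), 42 (A/G, transition).
Of the 14 differences, 8 transitions and 6 transversions, so Ti/Tv = 8/6 = 1.333.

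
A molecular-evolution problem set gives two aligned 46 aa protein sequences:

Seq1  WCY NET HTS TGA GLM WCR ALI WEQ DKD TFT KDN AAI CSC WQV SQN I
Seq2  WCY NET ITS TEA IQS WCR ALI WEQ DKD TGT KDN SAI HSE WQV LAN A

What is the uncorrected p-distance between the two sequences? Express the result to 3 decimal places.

0.261

Mismatches occur at site 7 (H→I), site 11 (G→E), site 13 (G→I), site 14 (L→Q), site 15 (M→S), site 29 (F→G), site 34 (A→S), site 37 (C→H), site 39 (C→E), site 43 (S→L), site 44 (Q→A), site 46 (I→A).
There are 12 differences over 46 sites, so p = 12/46 = 0.261.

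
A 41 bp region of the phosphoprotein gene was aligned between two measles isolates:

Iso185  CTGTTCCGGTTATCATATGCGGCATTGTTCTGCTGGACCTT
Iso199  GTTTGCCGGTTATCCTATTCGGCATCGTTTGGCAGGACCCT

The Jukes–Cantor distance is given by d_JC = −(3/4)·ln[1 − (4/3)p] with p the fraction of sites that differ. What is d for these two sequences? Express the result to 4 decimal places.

0.2950

Differing sites — 1:C/G; 3:G/T; 5:T/G; 15:A/C; 19:G/T; 26:T/C; 30:C/T; 31:T/G; 34:T/A; 40:T/C.
p = 10/41 = 0.243902.
d = −0.75 · ln(1 − (4/3)·0.243902) = −0.75 · ln(0.674797) = −0.75 · (-0.393343) = 0.2950.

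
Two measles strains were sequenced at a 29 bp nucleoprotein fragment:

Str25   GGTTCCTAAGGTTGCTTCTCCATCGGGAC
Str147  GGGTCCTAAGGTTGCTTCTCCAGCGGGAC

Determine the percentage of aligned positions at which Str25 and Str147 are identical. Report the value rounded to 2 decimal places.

The sequences differ at positions 3 (T/G), 23 (T/G).
27 of the 29 sites match, so the percent identity is 27/29 × 100 = 93.10%.

93.10%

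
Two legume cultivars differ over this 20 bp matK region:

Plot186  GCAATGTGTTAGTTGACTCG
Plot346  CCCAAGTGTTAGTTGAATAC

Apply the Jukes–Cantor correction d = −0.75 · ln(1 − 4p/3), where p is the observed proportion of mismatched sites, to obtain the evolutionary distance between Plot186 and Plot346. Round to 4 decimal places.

0.3831

Mismatches occur at site 1 (G→C), site 3 (A→C), site 5 (T→A), site 17 (C→A), site 19 (C→A), site 20 (G→C).
p = 6/20 = 0.300000.
d = −0.75 · ln(1 − (4/3)·0.300000) = −0.75 · ln(0.600000) = −0.75 · (-0.510826) = 0.3831.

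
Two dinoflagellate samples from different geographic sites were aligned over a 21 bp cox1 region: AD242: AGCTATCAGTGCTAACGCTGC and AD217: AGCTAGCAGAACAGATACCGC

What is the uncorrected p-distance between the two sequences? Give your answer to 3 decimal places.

The sequences differ at positions 6 (T/G), 10 (T/A), 11 (G/A), 13 (T/A), 14 (A/G), 16 (C/T), 17 (G/A), 19 (T/C).
There are 8 differences over 21 sites, so p = 8/21 = 0.381.

0.381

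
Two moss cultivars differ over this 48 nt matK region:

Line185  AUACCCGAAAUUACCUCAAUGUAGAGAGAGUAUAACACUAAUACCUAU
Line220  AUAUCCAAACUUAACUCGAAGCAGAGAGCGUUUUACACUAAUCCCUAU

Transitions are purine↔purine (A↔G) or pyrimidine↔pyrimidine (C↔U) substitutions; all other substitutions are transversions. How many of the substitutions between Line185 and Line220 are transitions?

The sequences differ at positions 4 (C/U, transition), 7 (G/A, transition), 10 (A/C, transversion), 14 (C/A, transversion), 18 (A/G, transition), 20 (U/A, transversion), 22 (U/C, transition), 29 (A/C, transversion), 32 (A/U, transversion), 34 (A/U, transversion), 43 (A/C, transversion).
Of the 11 differences, 4 transitions and 7 transversions, so the answer is 4.

4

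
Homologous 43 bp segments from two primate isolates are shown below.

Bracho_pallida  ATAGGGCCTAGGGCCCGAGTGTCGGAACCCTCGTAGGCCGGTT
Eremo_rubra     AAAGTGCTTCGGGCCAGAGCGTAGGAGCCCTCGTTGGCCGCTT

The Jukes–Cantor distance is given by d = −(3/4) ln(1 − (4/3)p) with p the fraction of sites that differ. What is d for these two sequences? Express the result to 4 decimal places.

Mismatches occur at site 2 (T/A), site 5 (G/T), site 8 (C/T), site 10 (A/C), site 16 (C/A), site 20 (T/C), site 23 (C/A), site 27 (A/G), site 35 (A/T), site 41 (G/C).
p = 10/43 = 0.232558.
d = −0.75 · ln(1 − (4/3)·0.232558) = −0.75 · ln(0.689923) = −0.75 · (-0.371175) = 0.2784.

0.2784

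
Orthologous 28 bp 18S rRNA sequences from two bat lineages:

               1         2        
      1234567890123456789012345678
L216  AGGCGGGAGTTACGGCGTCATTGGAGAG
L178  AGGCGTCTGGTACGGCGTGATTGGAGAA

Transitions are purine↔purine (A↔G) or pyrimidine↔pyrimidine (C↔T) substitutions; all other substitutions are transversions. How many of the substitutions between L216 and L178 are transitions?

The sequences differ at positions 6 (G/T, transversion), 7 (G/C, transversion), 8 (A/T, transversion), 10 (T/G, transversion), 19 (C/G, transversion), 28 (G/A, transition).
Of the 6 differences, 1 transition and 5 transversions, so the answer is 1.

1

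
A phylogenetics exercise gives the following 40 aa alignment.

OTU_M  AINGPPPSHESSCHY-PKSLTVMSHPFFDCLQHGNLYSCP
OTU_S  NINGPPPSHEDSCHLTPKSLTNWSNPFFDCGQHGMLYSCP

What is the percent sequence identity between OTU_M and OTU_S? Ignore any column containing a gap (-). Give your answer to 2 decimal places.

79.49%

Excluding the 1 gap column leaves 39 comparable sites.
Differing sites — 1:A/N; 11:S/D; 15:Y/L; 22:V/N; 23:M/W; 25:H/N; 31:L/G; 35:N/M.
31 of the 39 comparable sites match, so the percent identity is 31/39 × 100 = 79.49%.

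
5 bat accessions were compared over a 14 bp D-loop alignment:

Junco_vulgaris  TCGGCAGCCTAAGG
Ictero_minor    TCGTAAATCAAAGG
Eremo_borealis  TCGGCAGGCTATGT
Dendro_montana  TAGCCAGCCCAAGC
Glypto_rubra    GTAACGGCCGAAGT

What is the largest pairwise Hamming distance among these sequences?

Pairwise Hamming distances:
  Junco_vulgaris vs Ictero_minor: 5
  Junco_vulgaris vs Eremo_borealis: 3
  Junco_vulgaris vs Dendro_montana: 4
  Junco_vulgaris vs Glypto_rubra: 7
  Ictero_minor vs Eremo_borealis: 7
  Ictero_minor vs Dendro_montana: 7
  Ictero_minor vs Glypto_rubra: 10
  Eremo_borealis vs Dendro_montana: 6
  Eremo_borealis vs Glypto_rubra: 8
  Dendro_montana vs Glypto_rubra: 7
The largest is 10, between Ictero_minor and Glypto_rubra.

10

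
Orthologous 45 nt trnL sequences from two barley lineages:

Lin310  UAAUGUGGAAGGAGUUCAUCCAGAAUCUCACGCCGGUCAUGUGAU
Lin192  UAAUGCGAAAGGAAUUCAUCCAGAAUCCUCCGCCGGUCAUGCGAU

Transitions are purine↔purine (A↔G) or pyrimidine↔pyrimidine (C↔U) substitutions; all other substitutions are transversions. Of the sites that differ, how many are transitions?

Differing sites — 6:U/C (Ti); 8:G/A (Ti); 14:G/A (Ti); 28:U/C (Ti); 29:C/U (Ti); 30:A/C (Tv); 42:U/C (Ti).
Of the 7 differences, 6 transitions and 1 transversion, so the answer is 6.

6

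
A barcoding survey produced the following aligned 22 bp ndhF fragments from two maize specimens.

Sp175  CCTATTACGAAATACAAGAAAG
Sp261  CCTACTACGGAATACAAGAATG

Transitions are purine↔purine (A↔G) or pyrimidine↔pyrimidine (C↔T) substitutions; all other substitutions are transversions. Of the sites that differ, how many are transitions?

2

Mismatches occur at site 5 (T/C, transition), site 10 (A/G, transition), site 21 (A/T, transversion).
Of the 3 differences, 2 transitions and 1 transversion, so the answer is 2.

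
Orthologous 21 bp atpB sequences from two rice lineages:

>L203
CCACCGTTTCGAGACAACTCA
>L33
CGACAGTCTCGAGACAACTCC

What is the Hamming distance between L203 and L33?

The sequences differ at positions 2 (C/G), 5 (C/A), 8 (T/C), 21 (A/C).
That gives 4 mismatches out of 21 aligned sites, so the Hamming distance is 4.

4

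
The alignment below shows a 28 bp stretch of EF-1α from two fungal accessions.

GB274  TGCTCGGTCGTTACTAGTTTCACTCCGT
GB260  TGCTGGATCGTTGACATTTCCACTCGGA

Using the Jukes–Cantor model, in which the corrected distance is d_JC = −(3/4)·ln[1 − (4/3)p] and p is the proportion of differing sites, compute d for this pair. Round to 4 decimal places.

0.4197

Mismatches occur at site 5 (C↔G), site 7 (G↔A), site 13 (A↔G), site 14 (C↔A), site 15 (T↔C), site 17 (G↔T), site 20 (T↔C), site 26 (C↔G), site 28 (T↔A).
p = 9/28 = 0.321429.
d = −0.75 · ln(1 − (4/3)·0.321429) = −0.75 · ln(0.571428) = −0.75 · (-0.559617) = 0.4197.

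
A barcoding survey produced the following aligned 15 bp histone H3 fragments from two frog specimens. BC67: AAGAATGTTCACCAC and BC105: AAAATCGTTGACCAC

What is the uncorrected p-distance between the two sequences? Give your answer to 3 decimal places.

Mismatches occur at site 3 (G→A), site 5 (A→T), site 6 (T→C), site 10 (C→G).
There are 4 differences over 15 sites, so p = 4/15 = 0.267.

0.267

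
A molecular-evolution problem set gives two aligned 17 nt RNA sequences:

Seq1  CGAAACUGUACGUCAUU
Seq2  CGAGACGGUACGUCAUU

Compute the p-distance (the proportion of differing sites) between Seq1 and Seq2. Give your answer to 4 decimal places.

0.1176

The sequences differ at positions 4 (A/G), 7 (U/G).
There are 2 differences over 17 sites, so p = 2/17 = 0.1176.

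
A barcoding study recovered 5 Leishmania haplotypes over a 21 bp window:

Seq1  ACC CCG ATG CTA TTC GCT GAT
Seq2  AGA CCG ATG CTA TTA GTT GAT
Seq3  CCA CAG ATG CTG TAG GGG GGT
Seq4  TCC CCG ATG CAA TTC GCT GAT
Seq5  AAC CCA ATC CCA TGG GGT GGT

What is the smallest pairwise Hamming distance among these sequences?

2

Pairwise Hamming distances:
  Seq1 vs Seq2: 4
  Seq1 vs Seq3: 9
  Seq1 vs Seq4: 2
  Seq1 vs Seq5: 8
  Seq2 vs Seq3: 9
  Seq2 vs Seq4: 6
  Seq2 vs Seq5: 9
  Seq3 vs Seq4: 10
  Seq3 vs Seq5: 10
  Seq4 vs Seq5: 9
The smallest is 2, between Seq1 and Seq4.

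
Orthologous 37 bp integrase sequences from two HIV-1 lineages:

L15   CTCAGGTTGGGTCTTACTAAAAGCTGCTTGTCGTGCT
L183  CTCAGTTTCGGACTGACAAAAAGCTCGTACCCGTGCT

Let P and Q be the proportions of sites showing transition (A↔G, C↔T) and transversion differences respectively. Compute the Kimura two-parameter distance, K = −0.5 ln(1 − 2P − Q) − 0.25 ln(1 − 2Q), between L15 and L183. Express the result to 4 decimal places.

Mismatches occur at site 6 (G/T, transversion), site 9 (G/C, transversion), site 12 (T/A, transversion), site 15 (T/G, transversion), site 18 (T/A, transversion), site 26 (G/C, transversion), site 27 (C/G, transversion), site 29 (T/A, transversion), site 30 (G/C, transversion), site 31 (T/C, transition).
Of the 10 differences, 1 transition and 9 transversions over 37 sites: P = 1/37 = 0.027027, Q = 9/37 = 0.243243.
d = −0.5·ln(0.702703) − 0.25·ln(0.513514) = −0.5·(-0.352821) − 0.25·(-0.666478) = 0.3430.

0.3430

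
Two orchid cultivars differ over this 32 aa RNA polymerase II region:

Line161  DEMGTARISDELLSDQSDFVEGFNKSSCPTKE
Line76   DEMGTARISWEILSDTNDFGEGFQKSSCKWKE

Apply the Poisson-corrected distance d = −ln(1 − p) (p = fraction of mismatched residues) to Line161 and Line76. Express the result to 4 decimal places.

0.2877

The sequences differ at positions 10 (D/W), 12 (L/I), 16 (Q/T), 17 (S/N), 20 (V/G), 24 (N/Q), 29 (P/K), 30 (T/W).
p = 8/32 = 0.250000.
d = −ln(1 − 0.250000) = −ln(0.750000) = 0.2877.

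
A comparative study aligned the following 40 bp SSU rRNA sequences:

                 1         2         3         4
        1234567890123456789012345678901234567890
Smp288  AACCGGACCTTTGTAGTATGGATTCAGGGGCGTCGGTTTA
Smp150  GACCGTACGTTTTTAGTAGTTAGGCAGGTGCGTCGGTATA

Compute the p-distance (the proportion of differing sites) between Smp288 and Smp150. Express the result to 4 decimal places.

0.2750

The sequences differ at positions 1 (A/G), 6 (G/T), 9 (C/G), 13 (G/T), 19 (T/G), 20 (G/T), 21 (G/T), 23 (T/G), 24 (T/G), 29 (G/T), 38 (T/A).
There are 11 differences over 40 sites, so p = 11/40 = 0.2750.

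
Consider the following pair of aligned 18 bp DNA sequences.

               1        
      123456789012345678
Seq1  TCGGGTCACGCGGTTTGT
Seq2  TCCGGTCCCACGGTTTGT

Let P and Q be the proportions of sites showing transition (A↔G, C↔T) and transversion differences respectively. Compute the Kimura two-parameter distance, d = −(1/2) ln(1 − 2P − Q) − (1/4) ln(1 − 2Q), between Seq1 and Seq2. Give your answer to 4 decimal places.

The sequences differ at positions 3 (G/C, transversion), 8 (A/C, transversion), 10 (G/A, transition).
Of the 3 differences, 1 transition and 2 transversions over 18 sites: P = 1/18 = 0.055556, Q = 2/18 = 0.111111.
d = −0.5·ln(0.777777) − 0.25·ln(0.777778) = −0.5·(-0.251315) − 0.25·(-0.251314) = 0.1885.

0.1885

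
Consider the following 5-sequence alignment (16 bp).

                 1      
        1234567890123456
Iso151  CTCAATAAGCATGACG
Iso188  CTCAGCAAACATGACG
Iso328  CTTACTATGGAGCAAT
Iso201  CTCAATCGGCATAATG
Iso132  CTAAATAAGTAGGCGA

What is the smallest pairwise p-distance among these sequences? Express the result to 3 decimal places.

0.188

Pairwise Hamming distances:
  Iso151 vs Iso188: 3
  Iso151 vs Iso328: 8
  Iso151 vs Iso201: 4
  Iso151 vs Iso132: 6
  Iso188 vs Iso328: 10
  Iso188 vs Iso201: 7
  Iso188 vs Iso132: 9
  Iso328 vs Iso201: 9
  Iso328 vs Iso132: 8
  Iso201 vs Iso132: 9
The smallest is 3 mismatches, between Iso151 and Iso188; p = 3/16 = 0.188.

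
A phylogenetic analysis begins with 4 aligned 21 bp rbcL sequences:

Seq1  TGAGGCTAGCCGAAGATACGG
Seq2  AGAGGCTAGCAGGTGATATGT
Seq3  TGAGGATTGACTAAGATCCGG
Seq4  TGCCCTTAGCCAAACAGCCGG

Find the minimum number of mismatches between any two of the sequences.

Pairwise Hamming distances:
  Seq1 vs Seq2: 6
  Seq1 vs Seq3: 5
  Seq1 vs Seq4: 8
  Seq2 vs Seq3: 11
  Seq2 vs Seq4: 14
  Seq3 vs Seq4: 9
The smallest is 5, between Seq1 and Seq3.

5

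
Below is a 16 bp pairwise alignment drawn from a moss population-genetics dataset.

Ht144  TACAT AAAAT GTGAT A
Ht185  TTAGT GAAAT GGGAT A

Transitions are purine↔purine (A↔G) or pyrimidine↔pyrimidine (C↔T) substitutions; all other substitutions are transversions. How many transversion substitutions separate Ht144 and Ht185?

Mismatches occur at site 2 (A→T, transversion), site 3 (C→A, transversion), site 4 (A→G, transition), site 6 (A→G, transition), site 12 (T→G, transversion).
Of the 5 differences, 2 transitions and 3 transversions, so the answer is 3.

3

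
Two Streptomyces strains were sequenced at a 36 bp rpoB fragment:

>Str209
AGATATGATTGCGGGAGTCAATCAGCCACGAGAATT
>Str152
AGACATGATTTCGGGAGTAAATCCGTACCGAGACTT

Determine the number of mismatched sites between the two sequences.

The sequences differ at positions 4 (T/C), 11 (G/T), 19 (C/A), 24 (A/C), 26 (C/T), 27 (C/A), 28 (A/C), 34 (A/C).
That gives 8 mismatches out of 36 aligned sites, so the Hamming distance is 8.

8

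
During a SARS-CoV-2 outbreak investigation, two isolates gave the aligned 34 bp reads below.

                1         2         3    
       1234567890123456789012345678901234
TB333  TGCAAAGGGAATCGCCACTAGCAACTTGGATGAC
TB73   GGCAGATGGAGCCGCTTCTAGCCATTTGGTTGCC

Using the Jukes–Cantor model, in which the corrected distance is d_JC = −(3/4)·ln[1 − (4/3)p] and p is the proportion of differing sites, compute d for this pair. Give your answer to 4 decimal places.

0.4234

Mismatches occur at site 1 (T/G), site 5 (A/G), site 7 (G/T), site 11 (A/G), site 12 (T/C), site 16 (C/T), site 17 (A/T), site 23 (A/C), site 25 (C/T), site 30 (A/T), site 33 (A/C).
p = 11/34 = 0.323529.
d = −0.75 · ln(1 − (4/3)·0.323529) = −0.75 · ln(0.568628) = −0.75 · (-0.564529) = 0.4234.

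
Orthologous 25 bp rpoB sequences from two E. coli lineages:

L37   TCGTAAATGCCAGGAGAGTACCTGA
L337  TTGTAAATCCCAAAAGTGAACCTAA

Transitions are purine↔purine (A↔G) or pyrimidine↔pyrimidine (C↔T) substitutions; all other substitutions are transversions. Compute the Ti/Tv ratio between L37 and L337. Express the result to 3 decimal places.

Mismatches occur at site 2 (C↔T, transition), site 9 (G↔C, transversion), site 13 (G↔A, transition), site 14 (G↔A, transition), site 17 (A↔T, transversion), site 19 (T↔A, transversion), site 24 (G↔A, transition).
Of the 7 differences, 4 transitions and 3 transversions, so Ti/Tv = 4/3 = 1.333.

1.333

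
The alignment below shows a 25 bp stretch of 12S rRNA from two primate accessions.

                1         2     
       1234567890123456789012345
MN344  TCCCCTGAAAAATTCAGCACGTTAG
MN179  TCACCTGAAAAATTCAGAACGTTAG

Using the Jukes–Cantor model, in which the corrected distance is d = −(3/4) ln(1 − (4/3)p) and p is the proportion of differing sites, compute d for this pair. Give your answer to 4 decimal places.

0.0846

The sequences differ at positions 3 (C/A), 18 (C/A).
p = 2/25 = 0.080000.
d = −0.75 · ln(1 − (4/3)·0.080000) = −0.75 · ln(0.893333) = −0.75 · (-0.112796) = 0.0846.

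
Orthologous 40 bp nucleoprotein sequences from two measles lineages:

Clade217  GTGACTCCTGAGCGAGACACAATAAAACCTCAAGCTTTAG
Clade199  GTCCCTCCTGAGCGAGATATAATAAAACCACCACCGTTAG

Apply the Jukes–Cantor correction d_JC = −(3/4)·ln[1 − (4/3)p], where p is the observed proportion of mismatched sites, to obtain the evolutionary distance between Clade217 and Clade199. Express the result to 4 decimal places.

Mismatches occur at site 3 (G/C), site 4 (A/C), site 18 (C/T), site 20 (C/T), site 30 (T/A), site 32 (A/C), site 34 (G/C), site 36 (T/G).
p = 8/40 = 0.200000.
d = −0.75 · ln(1 − (4/3)·0.200000) = −0.75 · ln(0.733333) = −0.75 · (-0.310155) = 0.2326.

0.2326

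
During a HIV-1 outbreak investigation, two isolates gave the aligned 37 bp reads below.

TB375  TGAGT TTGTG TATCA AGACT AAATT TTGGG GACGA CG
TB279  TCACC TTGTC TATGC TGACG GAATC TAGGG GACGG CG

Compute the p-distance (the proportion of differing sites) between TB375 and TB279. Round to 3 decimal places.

0.324

The sequences differ at positions 2 (G/C), 4 (G/C), 5 (T/C), 10 (G/C), 14 (C/G), 15 (A/C), 16 (A/T), 20 (T/G), 21 (A/G), 25 (T/C), 27 (T/A), 35 (A/G).
There are 12 differences over 37 sites, so p = 12/37 = 0.324.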